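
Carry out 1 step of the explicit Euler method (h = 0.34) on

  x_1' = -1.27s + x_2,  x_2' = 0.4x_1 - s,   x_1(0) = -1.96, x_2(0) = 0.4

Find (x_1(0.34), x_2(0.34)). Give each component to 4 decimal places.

Euler on (x_1,x_2): x_1_{n+1} = x_1_n + h·x_1', x_2_{n+1} = x_2_n + h·x_2'.
0.000000: (-1.960000, 0.400000); f=(0.400000, -0.784000) → (-1.824000, 0.133440)
(x_1(0.34), x_2(0.34)) ≈ (-1.8240, 0.1334)

-1.8240, 0.1334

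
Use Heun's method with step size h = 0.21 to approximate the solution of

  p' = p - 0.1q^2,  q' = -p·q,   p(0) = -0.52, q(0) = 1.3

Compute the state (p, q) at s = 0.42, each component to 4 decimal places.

-0.8999, 1.7316

Heun on (p,q): k1 = f(s_n, state_n); k2 = f(s_n + h, state_n + h·k1); state_{n+1} = state_n + (h/2)·(k1 + k2).
0.000000: (-0.520000, 1.300000)
  k1 = (-0.689000, 0.676000)
  predictor → (-0.664690, 1.441960)
  k2 = (-0.872615, 0.958456)
  → (-0.683970, 1.471618)
0.210000: (-0.683970, 1.471618)
  k1 = (-0.900535, 1.006542)
  predictor → (-0.873082, 1.682992)
  k2 = (-1.156328, 1.469390)
  → (-0.899940, 1.731591)
(p(0.42), q(0.42)) ≈ (-0.8999, 1.7316)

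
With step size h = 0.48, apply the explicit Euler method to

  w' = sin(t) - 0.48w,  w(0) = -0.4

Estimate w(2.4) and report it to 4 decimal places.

1.0432

Euler: w_{n+1} = w_n + h·f(t_n, w_n).
t=0.000000, w=-0.400000: f=0.192000 → w ← -0.400000 + 0.48·0.192000 = -0.307840
t=0.480000, w=-0.307840: f=0.609542 → w ← -0.307840 + 0.48·0.609542 = -0.015260
t=0.960000, w=-0.015260: f=0.826516 → w ← -0.015260 + 0.48·0.826516 = 0.381468
t=1.440000, w=0.381468: f=0.808354 → w ← 0.381468 + 0.48·0.808354 = 0.769478
t=1.920000, w=0.769478: f=0.570296 → w ← 0.769478 + 0.48·0.570296 = 1.043220
w(2.4) ≈ 1.0432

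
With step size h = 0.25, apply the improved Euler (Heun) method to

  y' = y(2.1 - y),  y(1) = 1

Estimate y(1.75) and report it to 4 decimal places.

1.7005

Heun: k1 = f(t_n, y_n); k2 = f(t_n + h, y_n + h·k1); y_{n+1} = y_n + (h/2)·(k1 + k2).
t=1.000000, y=1.000000:
  k1 = f(1.000000, 1.000000) = 1.100000
  k2 = f(1.250000, 1.275000) = 1.051875
  y ← 1.000000 + (0.25/2)·(1.100000 + 1.051875) = 1.268984
t=1.250000, y=1.268984:
  k1 = f(1.250000, 1.268984) = 1.054546
  k2 = f(1.500000, 1.532621) = 0.869577
  y ← 1.268984 + (0.25/2)·(1.054546 + 0.869577) = 1.509500
t=1.500000, y=1.509500:
  k1 = f(1.500000, 1.509500) = 0.891360
  k2 = f(1.750000, 1.732340) = 0.636912
  y ← 1.509500 + (0.25/2)·(0.891360 + 0.636912) = 1.700534
y(1.75) ≈ 1.7005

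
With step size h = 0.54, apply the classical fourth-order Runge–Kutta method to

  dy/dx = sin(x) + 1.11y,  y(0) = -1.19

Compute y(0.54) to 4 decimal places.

-1.9908

RK4: k1 = f(x_n, y_n); k2 = f(x_n + h/2, y_n + (h/2)·k1); k3 = f(x_n + h/2, y_n + (h/2)·k2); k4 = f(x_n + h, y_n + h·k3); y_{n+1} = y_n + (h/6)·(k1 + 2k2 + 2k3 + k4).
x=0.000000, y=-1.190000:
  k1 = f(0.000000, -1.190000) = -1.320900
  k2 = f(0.270000, -1.546643) = -1.450042
  k3 = f(0.270000, -1.581511) = -1.488746
  k4 = f(0.540000, -1.993923) = -1.699119
  y ← -1.190000 + (0.54/6)·(k1 + 2k2 + 2k3 + k4) = -1.990784
y(0.54) ≈ -1.9908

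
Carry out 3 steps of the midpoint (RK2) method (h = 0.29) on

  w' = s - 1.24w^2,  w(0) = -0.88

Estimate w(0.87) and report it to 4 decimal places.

Midpoint: k1 = f(s_n, w_n); k2 = f(s_n + h/2, w_n + (h/2)·k1); w_{n+1} = w_n + h·k2.
s=0.000000, w=-0.880000:
  k1 = f(0.000000, -0.880000) = -0.960256
  k2 = f(0.145000, -1.019237) = -1.143167
  w ← -0.880000 + 0.29·(-1.143167) = -1.211518
s=0.290000, w=-1.211518:
  k1 = f(0.290000, -1.211518) = -1.530043
  k2 = f(0.435000, -1.433375) = -2.112658
  w ← -1.211518 + 0.29·(-2.112658) = -1.824189
s=0.580000, w=-1.824189:
  k1 = f(0.580000, -1.824189) = -3.546306
  k2 = f(0.725000, -2.338404) = -6.055484
  w ← -1.824189 + 0.29·(-6.055484) = -3.580280
w(0.87) ≈ -3.5803

-3.5803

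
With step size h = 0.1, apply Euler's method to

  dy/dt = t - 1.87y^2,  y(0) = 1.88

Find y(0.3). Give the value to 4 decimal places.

Euler: y_{n+1} = y_n + h·f(t_n, y_n).
t=0.000000, y=1.880000: f=-6.609328 → y ← 1.880000 + 0.1·(-6.609328) = 1.219067
t=0.100000, y=1.219067: f=-2.679053 → y ← 1.219067 + 0.1·(-2.679053) = 0.951162
t=0.200000, y=0.951162: f=-1.491806 → y ← 0.951162 + 0.1·(-1.491806) = 0.801981
y(0.3) ≈ 0.8020

0.8020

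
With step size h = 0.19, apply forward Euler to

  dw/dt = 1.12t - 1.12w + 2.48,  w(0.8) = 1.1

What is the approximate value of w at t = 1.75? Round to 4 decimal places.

2.7627

Euler: w_{n+1} = w_n + h·f(t_n, w_n).
t=0.800000, w=1.100000: f=2.144000 → w ← 1.100000 + 0.19·2.144000 = 1.507360
t=0.990000, w=1.507360: f=1.900557 → w ← 1.507360 + 0.19·1.900557 = 1.868466
t=1.180000, w=1.868466: f=1.708918 → w ← 1.868466 + 0.19·1.708918 = 2.193160
t=1.370000, w=2.193160: f=1.558060 → w ← 2.193160 + 0.19·1.558060 = 2.489192
t=1.560000, w=2.489192: f=1.439305 → w ← 2.489192 + 0.19·1.439305 = 2.762660
w(1.75) ≈ 2.7627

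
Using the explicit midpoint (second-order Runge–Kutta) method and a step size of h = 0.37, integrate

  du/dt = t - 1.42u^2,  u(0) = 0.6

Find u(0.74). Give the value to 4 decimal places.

Midpoint: k1 = f(t_n, u_n); k2 = f(t_n + h/2, u_n + (h/2)·k1); u_{n+1} = u_n + h·k2.
t=0.000000, u=0.600000:
  k1 = f(0.000000, 0.600000) = -0.511200
  k2 = f(0.185000, 0.505428) = -0.177750
  u ← 0.600000 + 0.37·(-0.177750) = 0.534233
t=0.370000, u=0.534233:
  k1 = f(0.370000, 0.534233) = -0.035274
  k2 = f(0.555000, 0.527707) = 0.159566
  u ← 0.534233 + 0.37·0.159566 = 0.593272
u(0.74) ≈ 0.5933

0.5933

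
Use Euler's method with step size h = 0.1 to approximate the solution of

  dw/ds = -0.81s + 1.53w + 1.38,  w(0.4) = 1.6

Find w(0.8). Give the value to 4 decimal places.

3.3036

Euler: w_{n+1} = w_n + h·f(s_n, w_n).
s=0.400000, w=1.600000: f=3.504000 → w ← 1.600000 + 0.1·3.504000 = 1.950400
s=0.500000, w=1.950400: f=3.959112 → w ← 1.950400 + 0.1·3.959112 = 2.346311
s=0.600000, w=2.346311: f=4.483856 → w ← 2.346311 + 0.1·4.483856 = 2.794697
s=0.700000, w=2.794697: f=5.088886 → w ← 2.794697 + 0.1·5.088886 = 3.303585
w(0.8) ≈ 3.3036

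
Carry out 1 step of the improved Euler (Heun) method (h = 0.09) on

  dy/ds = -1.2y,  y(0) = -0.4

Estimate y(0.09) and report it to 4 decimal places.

-0.3591

Heun: k1 = f(s_n, y_n); k2 = f(s_n + h, y_n + h·k1); y_{n+1} = y_n + (h/2)·(k1 + k2).
s=0.000000, y=-0.400000:
  k1 = f(0.000000, -0.400000) = 0.480000
  k2 = f(0.090000, -0.356800) = 0.428160
  y ← -0.400000 + (0.09/2)·(0.480000 + 0.428160) = -0.359133
y(0.09) ≈ -0.3591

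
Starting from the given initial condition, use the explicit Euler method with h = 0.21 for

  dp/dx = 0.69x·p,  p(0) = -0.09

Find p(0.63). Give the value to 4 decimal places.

-0.0984

Euler: p_{n+1} = p_n + h·f(x_n, p_n).
x=0.000000, p=-0.090000: f=0.000000 → p ← -0.090000 + 0.21·0.000000 = -0.090000
x=0.210000, p=-0.090000: f=-0.013041 → p ← -0.090000 + 0.21·(-0.013041) = -0.092739
x=0.420000, p=-0.092739: f=-0.026876 → p ← -0.092739 + 0.21·(-0.026876) = -0.098382
p(0.63) ≈ -0.0984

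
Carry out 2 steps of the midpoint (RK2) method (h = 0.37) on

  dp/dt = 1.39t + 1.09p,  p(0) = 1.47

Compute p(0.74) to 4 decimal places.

3.7051

Midpoint: k1 = f(t_n, p_n); k2 = f(t_n + h/2, p_n + (h/2)·k1); p_{n+1} = p_n + h·k2.
t=0.000000, p=1.470000:
  k1 = f(0.000000, 1.470000) = 1.602300
  k2 = f(0.185000, 1.766425) = 2.182554
  p ← 1.470000 + 0.37·2.182554 = 2.277545
t=0.370000, p=2.277545:
  k1 = f(0.370000, 2.277545) = 2.996824
  k2 = f(0.555000, 2.831957) = 3.858283
  p ← 2.277545 + 0.37·3.858283 = 3.705110
p(0.74) ≈ 3.7051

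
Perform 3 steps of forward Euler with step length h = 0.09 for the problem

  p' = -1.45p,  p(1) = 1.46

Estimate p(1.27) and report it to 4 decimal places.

0.9598

Euler: p_{n+1} = p_n + h·f(x_n, p_n).
x=1.000000, p=1.460000: f=-2.117000 → p ← 1.460000 + 0.09·(-2.117000) = 1.269470
x=1.090000, p=1.269470: f=-1.840731 → p ← 1.269470 + 0.09·(-1.840731) = 1.103804
x=1.180000, p=1.103804: f=-1.600516 → p ← 1.103804 + 0.09·(-1.600516) = 0.959758
p(1.27) ≈ 0.9598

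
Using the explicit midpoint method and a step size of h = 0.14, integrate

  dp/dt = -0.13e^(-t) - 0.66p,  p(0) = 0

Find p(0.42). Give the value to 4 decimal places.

Midpoint: k1 = f(t_n, p_n); k2 = f(t_n + h/2, p_n + (h/2)·k1); p_{n+1} = p_n + h·k2.
t=0.000000, p=0.000000:
  k1 = f(0.000000, 0.000000) = -0.130000
  k2 = f(0.070000, -0.009100) = -0.115205
  p ← 0.000000 + 0.14·(-0.115205) = -0.016129
t=0.140000, p=-0.016129:
  k1 = f(0.140000, -0.016129) = -0.102372
  k2 = f(0.210000, -0.023295) = -0.090001
  p ← -0.016129 + 0.14·(-0.090001) = -0.028729
t=0.280000, p=-0.028729:
  k1 = f(0.280000, -0.028729) = -0.079291
  k2 = f(0.350000, -0.034279) = -0.068985
  p ← -0.028729 + 0.14·(-0.068985) = -0.038387
p(0.42) ≈ -0.0384

-0.0384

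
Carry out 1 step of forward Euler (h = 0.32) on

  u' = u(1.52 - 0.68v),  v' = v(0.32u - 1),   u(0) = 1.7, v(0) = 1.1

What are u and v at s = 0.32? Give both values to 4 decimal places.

Euler on (u,v): u_{n+1} = u_n + h·u', v_{n+1} = v_n + h·v'.
0.000000: (1.700000, 1.100000); f=(1.312400, -0.501600) → (2.119968, 0.939488)
(u(0.32), v(0.32)) ≈ (2.1200, 0.9395)

2.1200, 0.9395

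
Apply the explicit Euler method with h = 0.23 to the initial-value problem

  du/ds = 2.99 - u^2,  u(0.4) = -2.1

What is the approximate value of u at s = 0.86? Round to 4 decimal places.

-3.0932

Euler: u_{n+1} = u_n + h·f(s_n, u_n).
s=0.400000, u=-2.100000: f=-1.420000 → u ← -2.100000 + 0.23·(-1.420000) = -2.426600
s=0.630000, u=-2.426600: f=-2.898388 → u ← -2.426600 + 0.23·(-2.898388) = -3.093229
u(0.86) ≈ -3.0932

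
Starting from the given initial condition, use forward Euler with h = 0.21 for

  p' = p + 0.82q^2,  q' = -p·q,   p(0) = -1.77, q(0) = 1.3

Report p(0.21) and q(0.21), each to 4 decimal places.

Euler on (p,q): p_{n+1} = p_n + h·p', q_{n+1} = q_n + h·q'.
0.000000: (-1.770000, 1.300000); f=(-0.384200, 2.301000) → (-1.850682, 1.783210)
(p(0.21), q(0.21)) ≈ (-1.8507, 1.7832)

-1.8507, 1.7832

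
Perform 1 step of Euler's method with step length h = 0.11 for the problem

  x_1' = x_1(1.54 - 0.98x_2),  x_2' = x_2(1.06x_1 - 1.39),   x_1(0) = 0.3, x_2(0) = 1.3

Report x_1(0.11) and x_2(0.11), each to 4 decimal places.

0.3088, 1.1467

Euler on (x_1,x_2): x_1_{n+1} = x_1_n + h·x_1', x_2_{n+1} = x_2_n + h·x_2'.
0.000000: (0.300000, 1.300000); f=(0.079800, -1.393600) → (0.308778, 1.146704)
(x_1(0.11), x_2(0.11)) ≈ (0.3088, 1.1467)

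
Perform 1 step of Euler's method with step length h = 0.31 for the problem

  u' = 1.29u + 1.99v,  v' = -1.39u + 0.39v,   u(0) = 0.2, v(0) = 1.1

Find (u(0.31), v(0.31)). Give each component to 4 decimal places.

0.9586, 1.1468

Euler on (u,v): u_{n+1} = u_n + h·u', v_{n+1} = v_n + h·v'.
0.000000: (0.200000, 1.100000); f=(2.447000, 0.151000) → (0.958570, 1.146810)
(u(0.31), v(0.31)) ≈ (0.9586, 1.1468)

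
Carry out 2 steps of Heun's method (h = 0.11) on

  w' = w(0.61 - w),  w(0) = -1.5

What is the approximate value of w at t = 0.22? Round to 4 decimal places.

Heun: k1 = f(t_n, w_n); k2 = f(t_n + h, w_n + h·k1); w_{n+1} = w_n + (h/2)·(k1 + k2).
t=0.000000, w=-1.500000:
  k1 = f(0.000000, -1.500000) = -3.165000
  k2 = f(0.110000, -1.848150) = -4.543030
  w ← -1.500000 + (0.11/2)·(-3.165000 + (-4.543030)) = -1.923942
t=0.110000, w=-1.923942:
  k1 = f(0.110000, -1.923942) = -4.875156
  k2 = f(0.220000, -2.460209) = -7.553355
  w ← -1.923942 + (0.11/2)·(-4.875156 + (-7.553355)) = -2.607510
w(0.22) ≈ -2.6075

-2.6075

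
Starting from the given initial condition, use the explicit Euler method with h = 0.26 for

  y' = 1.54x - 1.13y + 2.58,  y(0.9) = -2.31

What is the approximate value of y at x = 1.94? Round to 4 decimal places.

2.5735

Euler: y_{n+1} = y_n + h·f(x_n, y_n).
x=0.900000, y=-2.310000: f=6.576300 → y ← -2.310000 + 0.26·6.576300 = -0.600162
x=1.160000, y=-0.600162: f=5.044583 → y ← -0.600162 + 0.26·5.044583 = 0.711430
x=1.420000, y=0.711430: f=3.962885 → y ← 0.711430 + 0.26·3.962885 = 1.741780
x=1.680000, y=1.741780: f=3.198989 → y ← 1.741780 + 0.26·3.198989 = 2.573517
y(1.94) ≈ 2.5735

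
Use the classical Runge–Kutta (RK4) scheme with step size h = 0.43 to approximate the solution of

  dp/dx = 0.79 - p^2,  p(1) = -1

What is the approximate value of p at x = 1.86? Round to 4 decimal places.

-1.5472

RK4: k1 = f(x_n, p_n); k2 = f(x_n + h/2, p_n + (h/2)·k1); k3 = f(x_n + h/2, p_n + (h/2)·k2); k4 = f(x_n + h, p_n + h·k3); p_{n+1} = p_n + (h/6)·(k1 + 2k2 + 2k3 + k4).
x=1.000000, p=-1.000000:
  k1 = f(1.000000, -1.000000) = -0.210000
  k2 = f(1.215000, -1.045150) = -0.302339
  k3 = f(1.215000, -1.065003) = -0.344231
  k4 = f(1.430000, -1.148019) = -0.527948
  p ← -1.000000 + (0.43/6)·(k1 + 2k2 + 2k3 + k4) = -1.145561
x=1.430000, p=-1.145561:
  k1 = f(1.430000, -1.145561) = -0.522311
  k2 = f(1.645000, -1.257858) = -0.792207
  k3 = f(1.645000, -1.315886) = -0.941555
  k4 = f(1.860000, -1.550430) = -1.613833
  p ← -1.145561 + (0.43/6)·(k1 + 2k2 + 2k3 + k4) = -1.547157
p(1.86) ≈ -1.5472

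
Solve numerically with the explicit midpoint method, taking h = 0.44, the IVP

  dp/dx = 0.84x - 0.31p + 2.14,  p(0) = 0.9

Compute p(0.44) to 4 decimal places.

Midpoint: k1 = f(x_n, p_n); k2 = f(x_n + h/2, p_n + (h/2)·k1); p_{n+1} = p_n + h·k2.
x=0.000000, p=0.900000:
  k1 = f(0.000000, 0.900000) = 1.861000
  k2 = f(0.220000, 1.309420) = 1.918880
  p ← 0.900000 + 0.44·1.918880 = 1.744307
p(0.44) ≈ 1.7443

1.7443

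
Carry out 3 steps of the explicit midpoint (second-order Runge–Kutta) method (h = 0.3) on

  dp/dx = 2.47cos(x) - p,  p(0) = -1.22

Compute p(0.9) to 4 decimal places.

0.7089

Midpoint: k1 = f(x_n, p_n); k2 = f(x_n + h/2, p_n + (h/2)·k1); p_{n+1} = p_n + h·k2.
x=0.000000, p=-1.220000:
  k1 = f(0.000000, -1.220000) = 3.690000
  k2 = f(0.150000, -0.666500) = 3.108765
  p ← -1.220000 + 0.3·3.108765 = -0.287371
x=0.300000, p=-0.287371:
  k1 = f(0.300000, -0.287371) = 2.647052
  k2 = f(0.450000, 0.109687) = 2.114417
  p ← -0.287371 + 0.3·2.114417 = 0.346955
x=0.600000, p=0.346955:
  k1 = f(0.600000, 0.346955) = 1.691624
  k2 = f(0.750000, 0.600698) = 1.206573
  p ← 0.346955 + 0.3·1.206573 = 0.708927
p(0.9) ≈ 0.7089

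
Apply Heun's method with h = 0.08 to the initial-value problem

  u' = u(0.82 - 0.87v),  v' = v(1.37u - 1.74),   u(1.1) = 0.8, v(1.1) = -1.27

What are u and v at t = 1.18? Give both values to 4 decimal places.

0.9306, -1.2144

Heun on (u,v): k1 = f(t_n, state_n); k2 = f(t_n + h, state_n + h·k1); state_{n+1} = state_n + (h/2)·(k1 + k2).
1.100000: (0.800000, -1.270000)
  k1 = (1.539920, 0.817880)
  predictor → (0.923194, -1.204570)
  k2 = (1.724503, 0.572441)
  → (0.930577, -1.214387)
(u(1.18), v(1.18)) ≈ (0.9306, -1.2144)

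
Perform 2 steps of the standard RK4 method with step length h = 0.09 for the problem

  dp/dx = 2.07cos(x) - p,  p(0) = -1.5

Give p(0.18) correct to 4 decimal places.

-0.9138

RK4: k1 = f(x_n, p_n); k2 = f(x_n + h/2, p_n + (h/2)·k1); k3 = f(x_n + h/2, p_n + (h/2)·k2); k4 = f(x_n + h, p_n + h·k3); p_{n+1} = p_n + (h/6)·(k1 + 2k2 + 2k3 + k4).
x=0.000000, p=-1.500000:
  k1 = f(0.000000, -1.500000) = 3.570000
  k2 = f(0.045000, -1.339350) = 3.407254
  k3 = f(0.045000, -1.346674) = 3.414578
  k4 = f(0.090000, -1.192688) = 3.254310
  p ← -1.500000 + (0.09/6)·(k1 + 2k2 + 2k3 + k4) = -1.192980
x=0.090000, p=-1.192980:
  k1 = f(0.090000, -1.192980) = 3.254603
  k2 = f(0.135000, -1.046523) = 3.097689
  k3 = f(0.135000, -1.053584) = 3.104750
  k4 = f(0.180000, -0.913553) = 2.950109
  p ← -1.192980 + (0.09/6)·(k1 + 2k2 + 2k3 + k4) = -0.913837
p(0.18) ≈ -0.9138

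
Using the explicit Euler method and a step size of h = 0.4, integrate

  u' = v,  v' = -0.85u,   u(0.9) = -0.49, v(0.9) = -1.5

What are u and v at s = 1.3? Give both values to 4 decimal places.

-1.0900, -1.3334

Euler on (u,v): u_{n+1} = u_n + h·u', v_{n+1} = v_n + h·v'.
0.900000: (-0.490000, -1.500000); f=(-1.500000, 0.416500) → (-1.090000, -1.333400)
(u(1.3), v(1.3)) ≈ (-1.0900, -1.3334)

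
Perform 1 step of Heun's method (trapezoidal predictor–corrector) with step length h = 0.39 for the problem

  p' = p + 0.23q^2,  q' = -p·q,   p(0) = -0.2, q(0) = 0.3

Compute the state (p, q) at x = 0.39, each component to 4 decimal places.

-0.2829, 0.3287

Heun on (p,q): k1 = f(x_n, state_n); k2 = f(x_n + h, state_n + h·k1); state_{n+1} = state_n + (h/2)·(k1 + k2).
0.000000: (-0.200000, 0.300000)
  k1 = (-0.179300, 0.060000)
  predictor → (-0.269927, 0.323400)
  k2 = (-0.245872, 0.087294)
  → (-0.282909, 0.328722)
(p(0.39), q(0.39)) ≈ (-0.2829, 0.3287)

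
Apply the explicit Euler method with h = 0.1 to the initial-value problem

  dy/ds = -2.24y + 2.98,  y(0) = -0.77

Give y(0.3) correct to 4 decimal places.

Euler: y_{n+1} = y_n + h·f(s_n, y_n).
s=0.000000, y=-0.770000: f=4.704800 → y ← -0.770000 + 0.1·4.704800 = -0.299520
s=0.100000, y=-0.299520: f=3.650925 → y ← -0.299520 + 0.1·3.650925 = 0.065572
s=0.200000, y=0.065572: f=2.833118 → y ← 0.065572 + 0.1·2.833118 = 0.348884
y(0.3) ≈ 0.3489

0.3489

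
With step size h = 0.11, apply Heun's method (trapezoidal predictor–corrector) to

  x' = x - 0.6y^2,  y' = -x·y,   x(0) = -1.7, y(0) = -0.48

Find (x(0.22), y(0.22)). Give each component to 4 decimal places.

Heun on (x,y): k1 = f(t_n, state_n); k2 = f(t_n + h, state_n + h·k1); state_{n+1} = state_n + (h/2)·(k1 + k2).
0.000000: (-1.700000, -0.480000)
  k1 = (-1.838240, -0.816000)
  predictor → (-1.902206, -0.569760)
  k2 = (-2.096982, -1.083801)
  → (-1.916437, -0.584489)
0.110000: (-1.916437, -0.584489)
  k1 = (-2.121414, -1.120137)
  predictor → (-2.149793, -0.707704)
  k2 = (-2.450300, -1.521417)
  → (-2.167881, -0.729775)
(x(0.22), y(0.22)) ≈ (-2.1679, -0.7298)

-2.1679, -0.7298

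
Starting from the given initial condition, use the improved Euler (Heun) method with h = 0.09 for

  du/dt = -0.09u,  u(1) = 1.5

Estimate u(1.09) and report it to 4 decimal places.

1.4879

Heun: k1 = f(t_n, u_n); k2 = f(t_n + h, u_n + h·k1); u_{n+1} = u_n + (h/2)·(k1 + k2).
t=1.000000, u=1.500000:
  k1 = f(1.000000, 1.500000) = -0.135000
  k2 = f(1.090000, 1.487850) = -0.133906
  u ← 1.500000 + (0.09/2)·(-0.135000 + (-0.133906)) = 1.487899
u(1.09) ≈ 1.4879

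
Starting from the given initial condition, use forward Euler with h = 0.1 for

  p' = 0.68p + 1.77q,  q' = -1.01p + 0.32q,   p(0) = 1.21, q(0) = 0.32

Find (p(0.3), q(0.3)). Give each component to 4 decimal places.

1.5918, -0.0683

Euler on (p,q): p_{n+1} = p_n + h·p', q_{n+1} = q_n + h·q'.
0.000000: (1.210000, 0.320000); f=(1.389200, -1.119700) → (1.348920, 0.208030)
0.100000: (1.348920, 0.208030); f=(1.285479, -1.295840) → (1.477468, 0.078446)
0.200000: (1.477468, 0.078446); f=(1.143528, -1.467140) → (1.591821, -0.068268)
(p(0.3), q(0.3)) ≈ (1.5918, -0.0683)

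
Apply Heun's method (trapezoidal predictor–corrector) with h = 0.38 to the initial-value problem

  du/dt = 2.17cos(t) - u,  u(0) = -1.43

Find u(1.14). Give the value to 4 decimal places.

0.5603

Heun: k1 = f(t_n, u_n); k2 = f(t_n + h, u_n + h·k1); u_{n+1} = u_n + (h/2)·(k1 + k2).
t=0.000000, u=-1.430000:
  k1 = f(0.000000, -1.430000) = 3.600000
  k2 = f(0.380000, -0.062000) = 2.077202
  u ← -1.430000 + (0.38/2)·(3.600000 + 2.077202) = -0.351332
t=0.380000, u=-0.351332:
  k1 = f(0.380000, -0.351332) = 2.366534
  k2 = f(0.760000, 0.547951) = 1.024943
  u ← -0.351332 + (0.38/2)·(2.366534 + 1.024943) = 0.293049
t=0.760000, u=0.293049:
  k1 = f(0.760000, 0.293049) = 1.279845
  k2 = f(1.140000, 0.779390) = 0.126790
  u ← 0.293049 + (0.38/2)·(1.279845 + 0.126790) = 0.560310
u(1.14) ≈ 0.5603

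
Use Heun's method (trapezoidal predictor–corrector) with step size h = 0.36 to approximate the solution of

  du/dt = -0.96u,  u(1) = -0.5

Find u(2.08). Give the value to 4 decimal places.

-0.1821

Heun: k1 = f(t_n, u_n); k2 = f(t_n + h, u_n + h·k1); u_{n+1} = u_n + (h/2)·(k1 + k2).
t=1.000000, u=-0.500000:
  k1 = f(1.000000, -0.500000) = 0.480000
  k2 = f(1.360000, -0.327200) = 0.314112
  u ← -0.500000 + (0.36/2)·(0.480000 + 0.314112) = -0.357060
t=1.360000, u=-0.357060:
  k1 = f(1.360000, -0.357060) = 0.342777
  k2 = f(1.720000, -0.233660) = 0.224314
  u ← -0.357060 + (0.36/2)·(0.342777 + 0.224314) = -0.254983
t=1.720000, u=-0.254983:
  k1 = f(1.720000, -0.254983) = 0.244784
  k2 = f(2.080000, -0.166861) = 0.160187
  u ← -0.254983 + (0.36/2)·(0.244784 + 0.160187) = -0.182089
u(2.08) ≈ -0.1821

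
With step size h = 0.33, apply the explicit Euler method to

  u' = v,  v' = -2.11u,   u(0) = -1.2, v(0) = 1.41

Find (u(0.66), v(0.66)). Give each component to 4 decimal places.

Euler on (u,v): u_{n+1} = u_n + h·u', v_{n+1} = v_n + h·v'.
0.000000: (-1.200000, 1.410000); f=(1.410000, 2.532000) → (-0.734700, 2.245560)
0.330000: (-0.734700, 2.245560); f=(2.245560, 1.550217) → (0.006335, 2.757132)
(u(0.66), v(0.66)) ≈ (0.0063, 2.7571)

0.0063, 2.7571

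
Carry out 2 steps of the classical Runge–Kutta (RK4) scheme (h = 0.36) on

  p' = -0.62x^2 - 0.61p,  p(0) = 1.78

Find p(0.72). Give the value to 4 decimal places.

RK4: k1 = f(x_n, p_n); k2 = f(x_n + h/2, p_n + (h/2)·k1); k3 = f(x_n + h/2, p_n + (h/2)·k2); k4 = f(x_n + h, p_n + h·k3); p_{n+1} = p_n + (h/6)·(k1 + 2k2 + 2k3 + k4).
x=0.000000, p=1.780000:
  k1 = f(0.000000, 1.780000) = -1.085800
  k2 = f(0.180000, 1.584556) = -0.986667
  k3 = f(0.180000, 1.602400) = -0.997552
  k4 = f(0.360000, 1.420881) = -0.947090
  p ← 1.780000 + (0.36/6)·(k1 + 2k2 + 2k3 + k4) = 1.419920
x=0.360000, p=1.419920:
  k1 = f(0.360000, 1.419920) = -0.946503
  k2 = f(0.540000, 1.249550) = -0.943017
  k3 = f(0.540000, 1.250177) = -0.943400
  k4 = f(0.720000, 1.080296) = -0.980389
  p ← 1.419920 + (0.36/6)·(k1 + 2k2 + 2k3 + k4) = 1.077937
p(0.72) ≈ 1.0779

1.0779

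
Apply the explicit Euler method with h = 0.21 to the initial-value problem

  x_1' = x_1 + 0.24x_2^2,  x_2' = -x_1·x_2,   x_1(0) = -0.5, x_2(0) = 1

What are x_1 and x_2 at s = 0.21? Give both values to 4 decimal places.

-0.5546, 1.1050

Euler on (x_1,x_2): x_1_{n+1} = x_1_n + h·x_1', x_2_{n+1} = x_2_n + h·x_2'.
0.000000: (-0.500000, 1.000000); f=(-0.260000, 0.500000) → (-0.554600, 1.105000)
(x_1(0.21), x_2(0.21)) ≈ (-0.5546, 1.1050)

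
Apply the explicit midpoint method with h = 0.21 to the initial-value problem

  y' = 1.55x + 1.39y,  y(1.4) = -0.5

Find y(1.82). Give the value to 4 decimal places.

0.4868

Midpoint: k1 = f(x_n, y_n); k2 = f(x_n + h/2, y_n + (h/2)·k1); y_{n+1} = y_n + h·k2.
x=1.400000, y=-0.500000:
  k1 = f(1.400000, -0.500000) = 1.475000
  k2 = f(1.505000, -0.345125) = 1.853026
  y ← -0.500000 + 0.21·1.853026 = -0.110864
x=1.610000, y=-0.110864:
  k1 = f(1.610000, -0.110864) = 2.341398
  k2 = f(1.715000, 0.134982) = 2.845875
  y ← -0.110864 + 0.21·2.845875 = 0.486769
y(1.82) ≈ 0.4868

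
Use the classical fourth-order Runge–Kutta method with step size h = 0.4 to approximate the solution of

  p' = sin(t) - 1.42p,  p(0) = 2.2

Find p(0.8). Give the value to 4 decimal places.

RK4: k1 = f(t_n, p_n); k2 = f(t_n + h/2, p_n + (h/2)·k1); k3 = f(t_n + h/2, p_n + (h/2)·k2); k4 = f(t_n + h, p_n + h·k3); p_{n+1} = p_n + (h/6)·(k1 + 2k2 + 2k3 + k4).
t=0.000000, p=2.200000:
  k1 = f(0.000000, 2.200000) = -3.124000
  k2 = f(0.200000, 1.575200) = -2.038115
  k3 = f(0.200000, 1.792377) = -2.346506
  k4 = f(0.400000, 1.261398) = -1.401766
  p ← 2.200000 + (0.4/6)·(k1 + 2k2 + 2k3 + k4) = 1.313666
t=0.400000, p=1.313666:
  k1 = f(0.400000, 1.313666) = -1.475988
  k2 = f(0.600000, 1.018469) = -0.881583
  k3 = f(0.600000, 1.137350) = -1.050394
  k4 = f(0.800000, 0.893509) = -0.551426
  p ← 1.313666 + (0.4/6)·(k1 + 2k2 + 2k3 + k4) = 0.920908
p(0.8) ≈ 0.9209

0.9209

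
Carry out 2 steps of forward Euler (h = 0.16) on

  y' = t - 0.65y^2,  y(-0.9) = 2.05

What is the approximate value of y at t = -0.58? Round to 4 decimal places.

Euler: y_{n+1} = y_n + h·f(t_n, y_n).
t=-0.900000, y=2.050000: f=-3.631625 → y ← 2.050000 + 0.16·(-3.631625) = 1.468940
t=-0.740000, y=1.468940: f=-2.142560 → y ← 1.468940 + 0.16·(-2.142560) = 1.126130
y(-0.58) ≈ 1.1261

1.1261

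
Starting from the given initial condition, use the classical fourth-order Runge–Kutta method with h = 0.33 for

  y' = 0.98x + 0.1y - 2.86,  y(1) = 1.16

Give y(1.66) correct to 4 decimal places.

0.1747

RK4: k1 = f(x_n, y_n); k2 = f(x_n + h/2, y_n + (h/2)·k1); k3 = f(x_n + h/2, y_n + (h/2)·k2); k4 = f(x_n + h, y_n + h·k3); y_{n+1} = y_n + (h/6)·(k1 + 2k2 + 2k3 + k4).
x=1.000000, y=1.160000:
  k1 = f(1.000000, 1.160000) = -1.764000
  k2 = f(1.165000, 0.868940) = -1.631406
  k3 = f(1.165000, 0.890818) = -1.629218
  k4 = f(1.330000, 0.622358) = -1.494364
  y ← 1.160000 + (0.33/6)·(k1 + 2k2 + 2k3 + k4) = 0.622121
x=1.330000, y=0.622121:
  k1 = f(1.330000, 0.622121) = -1.494388
  k2 = f(1.495000, 0.375547) = -1.357345
  k3 = f(1.495000, 0.398159) = -1.355084
  k4 = f(1.660000, 0.174944) = -1.215706
  y ← 0.622121 + (0.33/6)·(k1 + 2k2 + 2k3 + k4) = 0.174699
y(1.66) ≈ 0.1747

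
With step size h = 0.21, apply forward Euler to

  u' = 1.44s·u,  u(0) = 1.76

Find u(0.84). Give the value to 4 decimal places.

Euler: u_{n+1} = u_n + h·f(s_n, u_n).
s=0.000000, u=1.760000: f=0.000000 → u ← 1.760000 + 0.21·0.000000 = 1.760000
s=0.210000, u=1.760000: f=0.532224 → u ← 1.760000 + 0.21·0.532224 = 1.871767
s=0.420000, u=1.871767: f=1.132045 → u ← 1.871767 + 0.21·1.132045 = 2.109496
s=0.630000, u=2.109496: f=1.913735 → u ← 2.109496 + 0.21·1.913735 = 2.511381
u(0.84) ≈ 2.5114

2.5114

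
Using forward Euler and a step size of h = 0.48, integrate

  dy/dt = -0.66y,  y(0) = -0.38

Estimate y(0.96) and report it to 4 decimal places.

-0.1774

Euler: y_{n+1} = y_n + h·f(t_n, y_n).
t=0.000000, y=-0.380000: f=0.250800 → y ← -0.380000 + 0.48·0.250800 = -0.259616
t=0.480000, y=-0.259616: f=0.171347 → y ← -0.259616 + 0.48·0.171347 = -0.177370
y(0.96) ≈ -0.1774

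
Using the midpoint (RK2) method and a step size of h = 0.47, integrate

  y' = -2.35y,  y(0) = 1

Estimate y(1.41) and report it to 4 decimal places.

0.1291

Midpoint: k1 = f(s_n, y_n); k2 = f(s_n + h/2, y_n + (h/2)·k1); y_{n+1} = y_n + h·k2.
s=0.000000, y=1.000000:
  k1 = f(0.000000, 1.000000) = -2.350000
  k2 = f(0.235000, 0.447750) = -1.052212
  y ← 1.000000 + 0.47·(-1.052212) = 0.505460
s=0.470000, y=0.505460:
  k1 = f(0.470000, 0.505460) = -1.187831
  k2 = f(0.705000, 0.226320) = -0.531851
  y ← 0.505460 + 0.47·(-0.531851) = 0.255490
s=0.940000, y=0.255490:
  k1 = f(0.940000, 0.255490) = -0.600401
  k2 = f(1.175000, 0.114396) = -0.268830
  y ← 0.255490 + 0.47·(-0.268830) = 0.129140
y(1.41) ≈ 0.1291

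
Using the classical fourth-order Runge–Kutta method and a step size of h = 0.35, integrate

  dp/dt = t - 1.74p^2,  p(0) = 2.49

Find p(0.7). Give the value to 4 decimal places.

RK4: k1 = f(t_n, p_n); k2 = f(t_n + h/2, p_n + (h/2)·k1); k3 = f(t_n + h/2, p_n + (h/2)·k2); k4 = f(t_n + h, p_n + h·k3); p_{n+1} = p_n + (h/6)·(k1 + 2k2 + 2k3 + k4).
t=0.000000, p=2.490000:
  k1 = f(0.000000, 2.490000) = -10.788174
  k2 = f(0.175000, 0.602070) = -0.455729
  k3 = f(0.175000, 2.410247) = -9.933170
  k4 = f(0.350000, -0.986609) = -1.343713
  p ← 2.490000 + (0.35/6)·(k1 + 2k2 + 2k3 + k4) = 0.570268
t=0.350000, p=0.570268:
  k1 = f(0.350000, 0.570268) = -0.215859
  k2 = f(0.525000, 0.532493) = 0.031625
  k3 = f(0.525000, 0.575803) = -0.051895
  k4 = f(0.700000, 0.552105) = 0.169613
  p ← 0.570268 + (0.35/6)·(k1 + 2k2 + 2k3 + k4) = 0.565206
p(0.7) ≈ 0.5652

0.5652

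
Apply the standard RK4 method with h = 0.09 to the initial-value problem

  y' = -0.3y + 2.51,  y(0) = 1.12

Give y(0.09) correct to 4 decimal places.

RK4: k1 = f(s_n, y_n); k2 = f(s_n + h/2, y_n + (h/2)·k1); k3 = f(s_n + h/2, y_n + (h/2)·k2); k4 = f(s_n + h, y_n + h·k3); y_{n+1} = y_n + (h/6)·(k1 + 2k2 + 2k3 + k4).
s=0.000000, y=1.120000:
  k1 = f(0.000000, 1.120000) = 2.174000
  k2 = f(0.045000, 1.217830) = 2.144651
  k3 = f(0.045000, 1.216509) = 2.145047
  k4 = f(0.090000, 1.313054) = 2.116084
  y ← 1.120000 + (0.09/6)·(k1 + 2k2 + 2k3 + k4) = 1.313042
y(0.09) ≈ 1.3130

1.3130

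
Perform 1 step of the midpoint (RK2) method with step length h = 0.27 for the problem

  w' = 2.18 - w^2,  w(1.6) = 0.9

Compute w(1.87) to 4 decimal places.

Midpoint: k1 = f(t_n, w_n); k2 = f(t_n + h/2, w_n + (h/2)·k1); w_{n+1} = w_n + h·k2.
t=1.600000, w=0.900000:
  k1 = f(1.600000, 0.900000) = 1.370000
  k2 = f(1.735000, 1.084950) = 1.002883
  w ← 0.900000 + 0.27·1.002883 = 1.170779
w(1.87) ≈ 1.1708

1.1708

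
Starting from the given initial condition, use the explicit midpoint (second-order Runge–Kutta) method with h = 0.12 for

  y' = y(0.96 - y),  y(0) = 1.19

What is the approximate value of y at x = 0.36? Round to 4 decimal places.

Midpoint: k1 = f(x_n, y_n); k2 = f(x_n + h/2, y_n + (h/2)·k1); y_{n+1} = y_n + h·k2.
x=0.000000, y=1.190000:
  k1 = f(0.000000, 1.190000) = -0.273700
  k2 = f(0.060000, 1.173578) = -0.250650
  y ← 1.190000 + 0.12·(-0.250650) = 1.159922
x=0.120000, y=1.159922:
  k1 = f(0.120000, 1.159922) = -0.231894
  k2 = f(0.180000, 1.146008) = -0.213167
  y ← 1.159922 + 0.12·(-0.213167) = 1.134342
x=0.240000, y=1.134342:
  k1 = f(0.240000, 1.134342) = -0.197763
  k2 = f(0.300000, 1.122476) = -0.182376
  y ← 1.134342 + 0.12·(-0.182376) = 1.112457
y(0.36) ≈ 1.1125

1.1125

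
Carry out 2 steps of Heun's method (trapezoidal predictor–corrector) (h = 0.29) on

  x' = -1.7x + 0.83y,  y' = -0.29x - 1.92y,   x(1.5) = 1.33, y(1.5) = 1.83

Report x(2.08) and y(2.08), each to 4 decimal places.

Heun on (x,y): k1 = f(t_n, state_n); k2 = f(t_n + h, state_n + h·k1); state_{n+1} = state_n + (h/2)·(k1 + k2).
1.500000: (1.330000, 1.830000)
  k1 = (-0.742100, -3.899300)
  predictor → (1.114791, 0.699203)
  k2 = (-1.314806, -1.665759)
  → (1.031749, 1.023066)
1.790000: (1.031749, 1.023066)
  k1 = (-0.904827, -2.263495)
  predictor → (0.769349, 0.366653)
  k2 = (-1.003571, -0.927085)
  → (0.755031, 0.560432)
(x(2.08), y(2.08)) ≈ (0.7550, 0.5604)

0.7550, 0.5604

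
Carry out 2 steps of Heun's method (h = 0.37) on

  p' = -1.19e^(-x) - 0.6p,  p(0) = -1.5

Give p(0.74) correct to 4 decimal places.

-1.4492

Heun: k1 = f(x_n, p_n); k2 = f(x_n + h, p_n + h·k1); p_{n+1} = p_n + (h/2)·(k1 + k2).
x=0.000000, p=-1.500000:
  k1 = f(0.000000, -1.500000) = -0.290000
  k2 = f(0.370000, -1.607300) = 0.142406
  p ← -1.500000 + (0.37/2)·(-0.290000 + 0.142406) = -1.527305
x=0.370000, p=-1.527305:
  k1 = f(0.370000, -1.527305) = 0.094409
  k2 = f(0.740000, -1.492374) = 0.327659
  p ← -1.527305 + (0.37/2)·(0.094409 + 0.327659) = -1.449222
p(0.74) ≈ -1.4492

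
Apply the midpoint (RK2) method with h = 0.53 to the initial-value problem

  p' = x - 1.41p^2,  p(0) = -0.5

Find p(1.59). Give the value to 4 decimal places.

Midpoint: k1 = f(x_n, p_n); k2 = f(x_n + h/2, p_n + (h/2)·k1); p_{n+1} = p_n + h·k2.
x=0.000000, p=-0.500000:
  k1 = f(0.000000, -0.500000) = -0.352500
  k2 = f(0.265000, -0.593413) = -0.231515
  p ← -0.500000 + 0.53·(-0.231515) = -0.622703
x=0.530000, p=-0.622703:
  k1 = f(0.530000, -0.622703) = -0.016740
  k2 = f(0.795000, -0.627139) = 0.240442
  p ← -0.622703 + 0.53·0.240442 = -0.495269
x=1.060000, p=-0.495269:
  k1 = f(1.060000, -0.495269) = 0.714139
  k2 = f(1.325000, -0.306022) = 1.192954
  p ← -0.495269 + 0.53·1.192954 = 0.136997
p(1.59) ≈ 0.1370

0.1370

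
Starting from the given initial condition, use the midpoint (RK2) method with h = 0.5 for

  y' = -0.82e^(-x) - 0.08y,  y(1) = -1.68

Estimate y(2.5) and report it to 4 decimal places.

-1.7045

Midpoint: k1 = f(x_n, y_n); k2 = f(x_n + h/2, y_n + (h/2)·k1); y_{n+1} = y_n + h·k2.
x=1.000000, y=-1.680000:
  k1 = f(1.000000, -1.680000) = -0.167261
  k2 = f(1.250000, -1.721815) = -0.097189
  y ← -1.680000 + 0.5·(-0.097189) = -1.728594
x=1.500000, y=-1.728594:
  k1 = f(1.500000, -1.728594) = -0.044679
  k2 = f(1.750000, -1.739764) = -0.003314
  y ← -1.728594 + 0.5·(-0.003314) = -1.730251
x=2.000000, y=-1.730251:
  k1 = f(2.000000, -1.730251) = 0.027445
  k2 = f(2.250000, -1.723390) = 0.051444
  y ← -1.730251 + 0.5·0.051444 = -1.704529
y(2.5) ≈ -1.7045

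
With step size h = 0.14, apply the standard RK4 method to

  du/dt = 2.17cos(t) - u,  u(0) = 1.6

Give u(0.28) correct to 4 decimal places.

1.7318

RK4: k1 = f(t_n, u_n); k2 = f(t_n + h/2, u_n + (h/2)·k1); k3 = f(t_n + h/2, u_n + (h/2)·k2); k4 = f(t_n + h, u_n + h·k3); u_{n+1} = u_n + (h/6)·(k1 + 2k2 + 2k3 + k4).
t=0.000000, u=1.600000:
  k1 = f(0.000000, 1.600000) = 0.570000
  k2 = f(0.070000, 1.639900) = 0.524786
  k3 = f(0.070000, 1.636735) = 0.527951
  k4 = f(0.140000, 1.673913) = 0.474856
  u ← 1.600000 + (0.14/6)·(k1 + 2k2 + 2k3 + k4) = 1.673508
t=0.140000, u=1.673508:
  k1 = f(0.140000, 1.673508) = 0.475261
  k2 = f(0.210000, 1.706776) = 0.415551
  k3 = f(0.210000, 1.702596) = 0.419731
  k4 = f(0.280000, 1.732270) = 0.353220
  u ← 1.673508 + (0.14/6)·(k1 + 2k2 + 2k3 + k4) = 1.731819
u(0.28) ≈ 1.7318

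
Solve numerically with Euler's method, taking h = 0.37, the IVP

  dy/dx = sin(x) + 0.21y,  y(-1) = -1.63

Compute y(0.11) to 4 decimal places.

-2.7319

Euler: y_{n+1} = y_n + h·f(x_n, y_n).
x=-1.000000, y=-1.630000: f=-1.183771 → y ← -1.630000 + 0.37·(-1.183771) = -2.067995
x=-0.630000, y=-2.067995: f=-1.023424 → y ← -2.067995 + 0.37·(-1.023424) = -2.446662
x=-0.260000, y=-2.446662: f=-0.770880 → y ← -2.446662 + 0.37·(-0.770880) = -2.731888
y(0.11) ≈ -2.7319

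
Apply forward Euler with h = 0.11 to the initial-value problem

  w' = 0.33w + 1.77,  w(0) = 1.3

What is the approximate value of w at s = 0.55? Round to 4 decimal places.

2.6005

Euler: w_{n+1} = w_n + h·f(s_n, w_n).
s=0.000000, w=1.300000: f=2.199000 → w ← 1.300000 + 0.11·2.199000 = 1.541890
s=0.110000, w=1.541890: f=2.278824 → w ← 1.541890 + 0.11·2.278824 = 1.792561
s=0.220000, w=1.792561: f=2.361545 → w ← 1.792561 + 0.11·2.361545 = 2.052331
s=0.330000, w=2.052331: f=2.447269 → w ← 2.052331 + 0.11·2.447269 = 2.321530
s=0.440000, w=2.321530: f=2.536105 → w ← 2.321530 + 0.11·2.536105 = 2.600502
w(0.55) ≈ 2.6005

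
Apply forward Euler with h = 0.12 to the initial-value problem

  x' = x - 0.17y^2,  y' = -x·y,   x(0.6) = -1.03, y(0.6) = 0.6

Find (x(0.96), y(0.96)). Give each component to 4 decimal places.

-1.4787, 0.8888

Euler on (x,y): x_{n+1} = x_n + h·x', y_{n+1} = y_n + h·y'.
0.600000: (-1.030000, 0.600000); f=(-1.091200, 0.618000) → (-1.160944, 0.674160)
0.720000: (-1.160944, 0.674160); f=(-1.238208, 0.782662) → (-1.309529, 0.768079)
0.840000: (-1.309529, 0.768079); f=(-1.409820, 1.005822) → (-1.478707, 0.888778)
(x(0.96), y(0.96)) ≈ (-1.4787, 0.8888)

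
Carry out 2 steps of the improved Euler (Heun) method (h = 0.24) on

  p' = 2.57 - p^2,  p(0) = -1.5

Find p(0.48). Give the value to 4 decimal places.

-1.2001

Heun: k1 = f(s_n, p_n); k2 = f(s_n + h, p_n + h·k1); p_{n+1} = p_n + (h/2)·(k1 + k2).
s=0.000000, p=-1.500000:
  k1 = f(0.000000, -1.500000) = 0.320000
  k2 = f(0.240000, -1.423200) = 0.544502
  p ← -1.500000 + (0.24/2)·(0.320000 + 0.544502) = -1.396260
s=0.240000, p=-1.396260:
  k1 = f(0.240000, -1.396260) = 0.620459
  k2 = f(0.480000, -1.247350) = 1.014119
  p ← -1.396260 + (0.24/2)·(0.620459 + 1.014119) = -1.200111
p(0.48) ≈ -1.2001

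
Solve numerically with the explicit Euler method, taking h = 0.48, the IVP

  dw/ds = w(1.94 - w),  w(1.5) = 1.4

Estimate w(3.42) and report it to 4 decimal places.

Euler: w_{n+1} = w_n + h·f(s_n, w_n).
s=1.500000, w=1.400000: f=0.756000 → w ← 1.400000 + 0.48·0.756000 = 1.762880
s=1.980000, w=1.762880: f=0.312241 → w ← 1.762880 + 0.48·0.312241 = 1.912756
s=2.460000, w=1.912756: f=0.052111 → w ← 1.912756 + 0.48·0.052111 = 1.937769
s=2.940000, w=1.937769: f=0.004323 → w ← 1.937769 + 0.48·0.004323 = 1.939844
w(3.42) ≈ 1.9398

1.9398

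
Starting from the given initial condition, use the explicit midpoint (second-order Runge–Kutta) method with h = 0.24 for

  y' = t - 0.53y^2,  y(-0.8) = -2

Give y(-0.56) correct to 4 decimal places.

-2.8659

Midpoint: k1 = f(t_n, y_n); k2 = f(t_n + h/2, y_n + (h/2)·k1); y_{n+1} = y_n + h·k2.
t=-0.800000, y=-2.000000:
  k1 = f(-0.800000, -2.000000) = -2.920000
  k2 = f(-0.680000, -2.350400) = -3.607921
  y ← -2.000000 + 0.24·(-3.607921) = -2.865901
y(-0.56) ≈ -2.8659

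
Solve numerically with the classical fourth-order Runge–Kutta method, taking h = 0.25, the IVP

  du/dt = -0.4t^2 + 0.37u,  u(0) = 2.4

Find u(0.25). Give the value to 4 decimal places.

2.6305

RK4: k1 = f(t_n, u_n); k2 = f(t_n + h/2, u_n + (h/2)·k1); k3 = f(t_n + h/2, u_n + (h/2)·k2); k4 = f(t_n + h, u_n + h·k3); u_{n+1} = u_n + (h/6)·(k1 + 2k2 + 2k3 + k4).
t=0.000000, u=2.400000:
  k1 = f(0.000000, 2.400000) = 0.888000
  k2 = f(0.125000, 2.511000) = 0.922820
  k3 = f(0.125000, 2.515353) = 0.924430
  k4 = f(0.250000, 2.631108) = 0.948510
  u ← 2.400000 + (0.25/6)·(k1 + 2k2 + 2k3 + k4) = 2.630459
u(0.25) ≈ 2.6305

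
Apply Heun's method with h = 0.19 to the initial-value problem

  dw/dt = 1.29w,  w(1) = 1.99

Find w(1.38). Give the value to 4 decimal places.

3.2357

Heun: k1 = f(t_n, w_n); k2 = f(t_n + h, w_n + h·k1); w_{n+1} = w_n + (h/2)·(k1 + k2).
t=1.000000, w=1.990000:
  k1 = f(1.000000, 1.990000) = 2.567100
  k2 = f(1.190000, 2.477749) = 3.196296
  w ← 1.990000 + (0.19/2)·(2.567100 + 3.196296) = 2.537523
t=1.190000, w=2.537523:
  k1 = f(1.190000, 2.537523) = 3.273404
  k2 = f(1.380000, 3.159469) = 4.075716
  w ← 2.537523 + (0.19/2)·(3.273404 + 4.075716) = 3.235689
w(1.38) ≈ 3.2357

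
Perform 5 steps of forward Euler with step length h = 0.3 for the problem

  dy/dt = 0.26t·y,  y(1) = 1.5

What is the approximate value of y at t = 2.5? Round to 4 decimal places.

2.6948

Euler: y_{n+1} = y_n + h·f(t_n, y_n).
t=1.000000, y=1.500000: f=0.390000 → y ← 1.500000 + 0.3·0.390000 = 1.617000
t=1.300000, y=1.617000: f=0.546546 → y ← 1.617000 + 0.3·0.546546 = 1.780964
t=1.600000, y=1.780964: f=0.740881 → y ← 1.780964 + 0.3·0.740881 = 2.003228
t=1.900000, y=2.003228: f=0.989595 → y ← 2.003228 + 0.3·0.989595 = 2.300106
t=2.200000, y=2.300106: f=1.315661 → y ← 2.300106 + 0.3·1.315661 = 2.694805
y(2.5) ≈ 2.6948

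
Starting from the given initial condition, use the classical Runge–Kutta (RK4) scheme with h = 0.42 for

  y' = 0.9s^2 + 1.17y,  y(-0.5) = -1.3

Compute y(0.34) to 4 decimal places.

-3.3719

RK4: k1 = f(s_n, y_n); k2 = f(s_n + h/2, y_n + (h/2)·k1); k3 = f(s_n + h/2, y_n + (h/2)·k2); k4 = f(s_n + h, y_n + h·k3); y_{n+1} = y_n + (h/6)·(k1 + 2k2 + 2k3 + k4).
s=-0.500000, y=-1.300000:
  k1 = f(-0.500000, -1.300000) = -1.296000
  k2 = f(-0.290000, -1.572160) = -1.763737
  k3 = f(-0.290000, -1.670385) = -1.878660
  k4 = f(-0.080000, -2.089037) = -2.438414
  y ← -1.300000 + (0.42/6)·(k1 + 2k2 + 2k3 + k4) = -2.071345
s=-0.080000, y=-2.071345:
  k1 = f(-0.080000, -2.071345) = -2.417713
  k2 = f(0.130000, -2.579064) = -3.002295
  k3 = f(0.130000, -2.701827) = -3.145927
  k4 = f(0.340000, -3.392634) = -3.865342
  y ← -2.071345 + (0.42/6)·(k1 + 2k2 + 2k3 + k4) = -3.371910
y(0.34) ≈ -3.3719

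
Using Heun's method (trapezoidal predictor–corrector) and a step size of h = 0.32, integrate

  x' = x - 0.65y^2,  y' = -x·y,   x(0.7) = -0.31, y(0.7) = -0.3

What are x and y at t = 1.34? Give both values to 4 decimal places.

Heun on (x,y): k1 = f(t_n, state_n); k2 = f(t_n + h, state_n + h·k1); state_{n+1} = state_n + (h/2)·(k1 + k2).
0.700000: (-0.310000, -0.300000)
  k1 = (-0.368500, -0.093000)
  predictor → (-0.427920, -0.329760)
  k2 = (-0.498602, -0.141111)
  → (-0.448736, -0.337458)
1.020000: (-0.448736, -0.337458)
  k1 = (-0.522757, -0.151430)
  predictor → (-0.616019, -0.385915)
  k2 = (-0.712823, -0.237731)
  → (-0.646429, -0.399723)
(x(1.34), y(1.34)) ≈ (-0.6464, -0.3997)

-0.6464, -0.3997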